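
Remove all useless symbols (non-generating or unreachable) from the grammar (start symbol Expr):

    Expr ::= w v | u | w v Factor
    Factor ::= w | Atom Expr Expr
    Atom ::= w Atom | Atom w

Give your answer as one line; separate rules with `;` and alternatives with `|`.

Expr ::= w v | u | w v Factor; Factor ::= w

Generating nonterminals: {Expr, Factor}.
Reachable from Expr after that: {Expr, Factor}.
Removed useless symbols: {Atom} and every production mentioning them.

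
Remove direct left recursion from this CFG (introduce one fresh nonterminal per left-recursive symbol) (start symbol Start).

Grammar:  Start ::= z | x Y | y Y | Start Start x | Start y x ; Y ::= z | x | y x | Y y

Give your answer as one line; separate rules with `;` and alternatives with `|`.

Left recursion appears on Start, Y.
For Start: α = {Start x, y x}, β = {z, x Y, y Y}. Rewrite as Start → β Start1 and Start1 → α Start1 | ε.
For Y: α = {y}, β = {z, x, y x}. Rewrite as Y → β Y1 and Y1 → α Y1 | ε.

Start ::= z Start1 | x Y Start1 | y Y Start1; Y ::= z Y1 | x Y1 | y x Y1; Start1 ::= Start x Start1 | y x Start1 | epsilon; Y1 ::= y Y1 | epsilon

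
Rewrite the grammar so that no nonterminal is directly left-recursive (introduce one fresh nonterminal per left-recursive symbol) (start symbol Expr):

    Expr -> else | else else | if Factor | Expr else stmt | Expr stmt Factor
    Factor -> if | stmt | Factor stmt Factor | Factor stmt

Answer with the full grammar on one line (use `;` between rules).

Left recursion appears on Expr, Factor.
For Expr: α = {else stmt, stmt Factor}, β = {else, else else, if Factor}. Rewrite as Expr → β Expr1 and Expr1 → α Expr1 | ε.
For Factor: α = {stmt Factor, stmt}, β = {if, stmt}. Rewrite as Factor → β Factor1 and Factor1 → α Factor1 | ε.

Expr -> else Expr1 | else else Expr1 | if Factor Expr1; Factor -> if Factor1 | stmt Factor1; Expr1 -> else stmt Expr1 | stmt Factor Expr1 | ε; Factor1 -> stmt Factor Factor1 | stmt Factor1 | ε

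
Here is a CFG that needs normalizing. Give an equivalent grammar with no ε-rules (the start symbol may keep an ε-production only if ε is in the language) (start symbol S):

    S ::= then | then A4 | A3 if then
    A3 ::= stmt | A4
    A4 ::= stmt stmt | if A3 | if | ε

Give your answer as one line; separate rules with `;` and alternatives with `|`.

S ::= then | then A4 | A3 if then | if then; A3 ::= stmt | A4; A4 ::= stmt stmt | if A3 | if

Nullable set = {A3, A4}.
ε ∉ L(G), so no ε-production is kept.
For each production, add variants omitting each subset of nullable occurrences: S → A3 if then gives A3 if then | if then. A4 → if A3 gives if A3 | if.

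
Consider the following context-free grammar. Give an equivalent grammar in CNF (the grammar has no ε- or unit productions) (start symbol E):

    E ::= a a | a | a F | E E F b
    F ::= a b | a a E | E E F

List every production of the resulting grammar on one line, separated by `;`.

E ::= X1 X1 | a | X1 F | E Y1; F ::= X1 X2 | X1 Y3 | E Y4; X1 ::= a; X2 ::= b; Y1 ::= E Y2; Y2 ::= F X2; Y3 ::= X1 E; Y4 ::= E F

Introduce a nonterminal for each terminal appearing in a rule of length ≥ 2: X1 → a, X2 → b.
Binarize each right-hand side of length ≥ 3 by chaining fresh nonterminals (Y1, Y2, …): affected rules were E → E E F X2; F → X1 X1 E; F → E E F.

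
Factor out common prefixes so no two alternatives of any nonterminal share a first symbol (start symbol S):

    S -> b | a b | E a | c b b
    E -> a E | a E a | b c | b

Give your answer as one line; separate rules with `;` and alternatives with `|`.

S -> b | a b | E a | c b b; E -> a E E' | b E''; E' -> ε | a; E'' -> c | ε

E has alternatives sharing prefix 'a E': factor to E → a E E' with E' → ε | a.
E has alternatives sharing prefix 'b': factor to E → b E'' with E'' → c | ε.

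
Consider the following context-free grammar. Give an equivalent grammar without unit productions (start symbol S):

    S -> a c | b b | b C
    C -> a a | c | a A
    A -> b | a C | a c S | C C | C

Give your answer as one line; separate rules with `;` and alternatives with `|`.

S -> a c | b b | b C; C -> a a | c | a A; A -> a a | c | a A | b | a C | a c S | C C

Unit pairs: A ⇒* {C}.
Replace each nonterminal's rules with the union of the non-unit rules of every nonterminal it unit-derives.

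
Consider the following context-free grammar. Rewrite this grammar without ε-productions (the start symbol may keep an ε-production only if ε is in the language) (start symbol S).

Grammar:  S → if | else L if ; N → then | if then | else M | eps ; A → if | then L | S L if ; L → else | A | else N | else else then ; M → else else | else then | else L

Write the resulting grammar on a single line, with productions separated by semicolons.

S → if | else L if; N → then | if then | else M; A → if | then L | S L if; L → else | A | else N | else else then; M → else else | else then | else L

Nullable nonterminals: {N}.
ε ∉ L(G), so no ε-production is kept.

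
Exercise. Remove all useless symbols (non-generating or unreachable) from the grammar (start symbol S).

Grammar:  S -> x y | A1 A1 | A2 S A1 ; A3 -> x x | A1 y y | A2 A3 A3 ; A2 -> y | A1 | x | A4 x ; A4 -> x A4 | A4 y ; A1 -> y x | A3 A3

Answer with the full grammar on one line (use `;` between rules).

S -> x y | A1 A1 | A2 S A1; A3 -> x x | A1 y y | A2 A3 A3; A2 -> y | A1 | x; A1 -> y x | A3 A3

Generating nonterminals: {A1, A2, A3, S}.
Reachable from S after that: {A1, A2, A3, S}.
Removed useless symbols: {A4} and every production mentioning them.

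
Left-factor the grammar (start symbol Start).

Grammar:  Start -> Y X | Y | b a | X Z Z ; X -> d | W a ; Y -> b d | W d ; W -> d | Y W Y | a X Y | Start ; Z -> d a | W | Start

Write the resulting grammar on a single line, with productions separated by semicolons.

Start has alternatives sharing prefix 'Y': factor to Start → Y Start1 with Start1 → X | ε.

Start -> b a | X Z Z | Y Start1; X -> d | W a; Y -> b d | W d; W -> d | Y W Y | a X Y | Start; Z -> d a | W | Start; Start1 -> X | ε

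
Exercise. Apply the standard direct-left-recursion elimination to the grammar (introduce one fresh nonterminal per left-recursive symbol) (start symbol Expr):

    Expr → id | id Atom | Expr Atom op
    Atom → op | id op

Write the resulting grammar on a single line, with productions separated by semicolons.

Expr → id Expr1 | id Atom Expr1; Atom → op | id op; Expr1 → Atom op Expr1 | ε

Expr is directly left-recursive.
For Expr: α = {Atom op}, β = {id, id Atom}. Rewrite as Expr → β Expr1 and Expr1 → α Expr1 | ε.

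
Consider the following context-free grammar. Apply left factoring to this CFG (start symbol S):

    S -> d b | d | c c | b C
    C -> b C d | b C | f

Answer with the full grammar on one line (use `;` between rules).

S -> c c | b C | d S'; C -> f | b C C'; S' -> b | ε; C' -> d | ε

S has alternatives sharing prefix 'd': factor to S → d S' with S' → b | ε.
C has alternatives sharing prefix 'b C': factor to C → b C C' with C' → d | ε.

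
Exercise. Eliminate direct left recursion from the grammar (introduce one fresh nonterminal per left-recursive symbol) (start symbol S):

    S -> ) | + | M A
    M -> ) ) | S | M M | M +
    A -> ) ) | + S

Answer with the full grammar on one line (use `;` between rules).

Left recursion appears on M.
For M: α = {M, +}, β = {) ), S}. Rewrite as M → β M' and M' → α M' | ε.

S -> ) | + | M A; M -> ) ) M' | S M'; A -> ) ) | + S; M' -> M M' | + M' | ε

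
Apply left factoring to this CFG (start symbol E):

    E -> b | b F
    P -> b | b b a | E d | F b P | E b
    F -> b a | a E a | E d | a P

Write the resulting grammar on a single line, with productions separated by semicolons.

E -> b E'; P -> F b P | b P' | E P''; F -> b a | E d | a F'; E' -> eps | F; P' -> eps | b a; P'' -> d | b; F' -> E a | P

E has alternatives sharing prefix 'b': factor to E → b E' with E' → ε | F.
P has alternatives sharing prefix 'b': factor to P → b P' with P' → ε | b a.
P has alternatives sharing prefix 'E': factor to P → E P'' with P'' → d | b.
F has alternatives sharing prefix 'a': factor to F → a F' with F' → E a | P.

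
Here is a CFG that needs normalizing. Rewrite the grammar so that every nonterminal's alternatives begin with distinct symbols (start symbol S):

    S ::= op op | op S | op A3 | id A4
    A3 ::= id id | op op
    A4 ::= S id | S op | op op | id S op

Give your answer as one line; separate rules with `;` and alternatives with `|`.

S has alternatives sharing prefix 'op': factor to S → op S' with S' → op | S | A3.
A4 has alternatives sharing prefix 'S': factor to A4 → S A4' with A4' → id | op.

S ::= id A4 | op S'; A3 ::= id id | op op; A4 ::= op op | id S op | S A4'; S' ::= op | S | A3; A4' ::= id | op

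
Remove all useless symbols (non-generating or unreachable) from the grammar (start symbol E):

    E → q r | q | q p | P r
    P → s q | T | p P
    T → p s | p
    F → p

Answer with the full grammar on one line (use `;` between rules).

E → q r | q | q p | P r; P → s q | T | p P; T → p s | p

Generating nonterminals: {E, F, P, T}.
Reachable from E after that: {E, P, T}.
Removed useless symbols: {F} and every production mentioning them.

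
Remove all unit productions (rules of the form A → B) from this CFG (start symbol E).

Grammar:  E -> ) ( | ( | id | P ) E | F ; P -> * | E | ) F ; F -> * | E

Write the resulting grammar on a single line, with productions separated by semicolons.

E -> ) ( | ( | id | P ) E | *; P -> ) ( | ( | id | P ) E | * | ) F; F -> ) ( | ( | id | P ) E | *

Unit pairs: E ⇒* {F}; F ⇒* {E}; P ⇒* {E, F}.
For every A with A ⇒* B via unit rules, add B's non-unit alternatives to A; then delete every rule of the form X → Y.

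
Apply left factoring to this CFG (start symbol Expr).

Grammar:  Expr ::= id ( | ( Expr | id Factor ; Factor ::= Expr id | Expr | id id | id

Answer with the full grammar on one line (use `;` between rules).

Expr ::= ( Expr | id Expr1; Factor ::= Expr Factor1 | id Factor2; Expr1 ::= ( | Factor; Factor1 ::= id | ε; Factor2 ::= id | ε

Expr has alternatives sharing prefix 'id': factor to Expr → id Expr1 with Expr1 → ( | Factor.
Factor has alternatives sharing prefix 'Expr': factor to Factor → Expr Factor1 with Factor1 → id | ε.
Factor has alternatives sharing prefix 'id': factor to Factor → id Factor2 with Factor2 → id | ε.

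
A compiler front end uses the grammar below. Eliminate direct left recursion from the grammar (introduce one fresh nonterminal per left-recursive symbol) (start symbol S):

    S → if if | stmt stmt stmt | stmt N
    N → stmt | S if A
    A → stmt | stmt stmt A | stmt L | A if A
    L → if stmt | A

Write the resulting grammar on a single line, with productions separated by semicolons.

S → if if | stmt stmt stmt | stmt N; N → stmt | S if A; A → stmt A' | stmt stmt A A' | stmt L A'; L → if stmt | A; A' → if A A' | eps

Directly left-recursive nonterminal: A.
For A: α = {if A}, β = {stmt, stmt stmt A, stmt L}. Rewrite as A → β A' and A' → α A' | ε.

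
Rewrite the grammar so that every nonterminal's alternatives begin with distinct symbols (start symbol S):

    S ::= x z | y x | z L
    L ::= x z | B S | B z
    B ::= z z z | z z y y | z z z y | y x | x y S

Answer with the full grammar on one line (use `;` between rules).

L has alternatives sharing prefix 'B': factor to L → B L' with L' → S | z.
B has alternatives sharing prefix 'z z': factor to B → z z B' with B' → z | y y | z y.
B' has alternatives sharing prefix 'z': factor to B' → z B'' with B'' → ε | y.

S ::= x z | y x | z L; L ::= x z | B L'; B ::= y x | x y S | z z B'; L' ::= S | z; B' ::= y y | z B''; B'' ::= epsilon | y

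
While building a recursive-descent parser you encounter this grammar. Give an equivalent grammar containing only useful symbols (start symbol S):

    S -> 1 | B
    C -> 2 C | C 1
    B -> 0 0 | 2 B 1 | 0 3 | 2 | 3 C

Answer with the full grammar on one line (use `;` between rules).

S -> 1 | B; B -> 0 0 | 2 B 1 | 0 3 | 2

Generating nonterminals: {B, S}.
Reachable from S after that: {B, S}.
Removed useless symbols: {C} and every production mentioning them.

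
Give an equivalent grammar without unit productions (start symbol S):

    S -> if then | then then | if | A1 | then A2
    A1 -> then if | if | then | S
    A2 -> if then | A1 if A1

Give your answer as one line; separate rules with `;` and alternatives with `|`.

S -> then if | if | then | if then | then then | then A2; A1 -> then if | if | then | if then | then then | then A2; A2 -> if then | A1 if A1

Unit pairs: A1 ⇒* {S}; S ⇒* {A1}.
For every A with A ⇒* B via unit rules, add B's non-unit alternatives to A; then delete every rule of the form X → Y.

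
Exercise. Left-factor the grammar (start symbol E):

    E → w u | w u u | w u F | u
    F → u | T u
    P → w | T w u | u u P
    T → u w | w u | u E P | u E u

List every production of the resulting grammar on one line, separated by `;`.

E → u | w u E'; F → u | T u; P → w | T w u | u u P; T → w u | u T'; E' → epsilon | u | F; T' → w | E T''; T'' → P | u

E has alternatives sharing prefix 'w u': factor to E → w u E' with E' → ε | u | F.
T has alternatives sharing prefix 'u': factor to T → u T' with T' → w | E P | E u.
T' has alternatives sharing prefix 'E': factor to T' → E T'' with T'' → P | u.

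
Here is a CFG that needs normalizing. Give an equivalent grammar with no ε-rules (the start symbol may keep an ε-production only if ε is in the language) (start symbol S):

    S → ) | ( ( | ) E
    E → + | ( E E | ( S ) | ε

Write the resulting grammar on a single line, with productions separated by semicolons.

Nullable nonterminals: {E}.
ε ∉ L(G), so no ε-production is kept.
For each production, add variants omitting each subset of nullable occurrences: E → ( E E gives ( E E | ( E | (.

S → ) | ( ( | ) E; E → + | ( E E | ( E | ( | ( S )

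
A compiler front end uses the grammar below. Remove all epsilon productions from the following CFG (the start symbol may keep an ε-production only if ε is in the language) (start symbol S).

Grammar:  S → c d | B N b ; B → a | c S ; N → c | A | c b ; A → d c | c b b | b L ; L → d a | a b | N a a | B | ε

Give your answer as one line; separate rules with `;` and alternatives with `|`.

Nullable set = {L}.
ε ∉ L(G), so no ε-production is kept.
For each production, add variants omitting each subset of nullable occurrences: A → b L gives b L | b.

S → c d | B N b; B → a | c S; N → c | A | c b; A → d c | c b b | b L | b; L → d a | a b | N a a | B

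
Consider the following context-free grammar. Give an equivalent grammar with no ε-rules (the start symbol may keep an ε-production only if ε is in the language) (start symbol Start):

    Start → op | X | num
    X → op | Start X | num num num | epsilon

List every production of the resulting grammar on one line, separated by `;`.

Nullable set = {Start, X}.
ε ∈ L(G) since Start is nullable, so keep Start → ε.
Add the nullable-subset variants: X → Start X gives Start X | Start.

Start → op | X | num | ε; X → op | Start X | Start | num num num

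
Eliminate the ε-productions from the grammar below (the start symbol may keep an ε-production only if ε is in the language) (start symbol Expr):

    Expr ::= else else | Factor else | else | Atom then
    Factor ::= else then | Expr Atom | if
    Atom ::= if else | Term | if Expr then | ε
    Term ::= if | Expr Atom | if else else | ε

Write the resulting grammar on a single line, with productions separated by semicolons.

Nullable set = {Atom, Term}.
ε ∉ L(G), so no ε-production is kept.
Expand every rule over subsets of its nullable positions: Expr → Atom then gives Atom then | then. Factor → Expr Atom gives Expr Atom | Expr. Term → Expr Atom gives Expr Atom | Expr.

Expr ::= else else | Factor else | else | Atom then | then; Factor ::= else then | Expr Atom | Expr | if; Atom ::= if else | Term | if Expr then; Term ::= if | Expr Atom | Expr | if else else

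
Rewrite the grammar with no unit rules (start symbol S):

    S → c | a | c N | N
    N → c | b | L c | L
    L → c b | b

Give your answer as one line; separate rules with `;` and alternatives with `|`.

Unit pairs: N ⇒* {L}; S ⇒* {L, N}.
For each unit pair (A, B), copy every non-unit production of B to A, then drop all unit productions.

S → c b | b | c | a | c N | L c; N → c b | b | c | L c; L → c b | b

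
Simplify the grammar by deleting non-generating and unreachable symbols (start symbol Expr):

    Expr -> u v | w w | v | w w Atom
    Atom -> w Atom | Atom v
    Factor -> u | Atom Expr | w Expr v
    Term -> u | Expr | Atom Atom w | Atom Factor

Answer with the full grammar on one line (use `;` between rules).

Generating nonterminals: {Expr, Factor, Term}.
Reachable from Expr after that: {Expr}.
Removed useless symbols: {Atom, Factor, Term} and every production mentioning them.

Expr -> u v | w w | v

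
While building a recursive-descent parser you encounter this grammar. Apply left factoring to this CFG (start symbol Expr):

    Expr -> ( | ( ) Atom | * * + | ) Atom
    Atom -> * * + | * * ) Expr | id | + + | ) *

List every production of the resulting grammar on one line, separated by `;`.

Expr has alternatives sharing prefix '(': factor to Expr → ( Expr1 with Expr1 → ε | ) Atom.
Atom has alternatives sharing prefix '* *': factor to Atom → * * Atom1 with Atom1 → + | ) Expr.

Expr -> * * + | ) Atom | ( Expr1; Atom -> id | + + | ) * | * * Atom1; Expr1 -> ε | ) Atom; Atom1 -> + | ) Expr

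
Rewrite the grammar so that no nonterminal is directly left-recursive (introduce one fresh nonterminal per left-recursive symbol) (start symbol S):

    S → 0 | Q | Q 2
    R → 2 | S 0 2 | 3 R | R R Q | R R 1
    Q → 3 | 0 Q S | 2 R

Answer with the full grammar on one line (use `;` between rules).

R is directly left-recursive.
For R: α = {R Q, R 1}, β = {2, S 0 2, 3 R}. Rewrite as R → β R' and R' → α R' | ε.

S → 0 | Q | Q 2; R → 2 R' | S 0 2 R' | 3 R R'; Q → 3 | 0 Q S | 2 R; R' → R Q R' | R 1 R' | ε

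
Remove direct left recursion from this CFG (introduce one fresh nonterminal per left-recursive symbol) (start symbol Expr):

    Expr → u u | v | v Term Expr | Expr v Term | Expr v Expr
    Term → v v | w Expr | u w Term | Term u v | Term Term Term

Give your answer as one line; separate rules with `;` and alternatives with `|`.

Directly left-recursive nonterminals: Expr, Term.
For Expr: α = {v Term, v Expr}, β = {u u, v, v Term Expr}. Rewrite as Expr → β Expr1 and Expr1 → α Expr1 | ε.
For Term: α = {u v, Term Term}, β = {v v, w Expr, u w Term}. Rewrite as Term → β Term1 and Term1 → α Term1 | ε.

Expr → u u Expr1 | v Expr1 | v Term Expr Expr1; Term → v v Term1 | w Expr Term1 | u w Term Term1; Expr1 → v Term Expr1 | v Expr Expr1 | ε; Term1 → u v Term1 | Term Term Term1 | ε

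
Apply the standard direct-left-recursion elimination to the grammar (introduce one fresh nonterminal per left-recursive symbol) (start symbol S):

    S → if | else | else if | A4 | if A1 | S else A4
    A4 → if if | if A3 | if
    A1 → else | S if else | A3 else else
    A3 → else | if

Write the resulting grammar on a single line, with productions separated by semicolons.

Directly left-recursive nonterminal: S.
For S: α = {else A4}, β = {if, else, else if, A4, if A1}. Rewrite as S → β S' and S' → α S' | ε.

S → if S' | else S' | else if S' | A4 S' | if A1 S'; A4 → if if | if A3 | if; A1 → else | S if else | A3 else else; A3 → else | if; S' → else A4 S' | ε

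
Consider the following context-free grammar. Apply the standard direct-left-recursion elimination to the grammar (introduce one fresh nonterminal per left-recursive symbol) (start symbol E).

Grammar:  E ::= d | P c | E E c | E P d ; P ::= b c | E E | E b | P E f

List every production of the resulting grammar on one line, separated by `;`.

E ::= d E' | P c E'; P ::= b c P' | E E P' | E b P'; E' ::= E c E' | P d E' | ε; P' ::= E f P' | ε

E, P are directly left-recursive.
For E: α = {E c, P d}, β = {d, P c}. Rewrite as E → β E' and E' → α E' | ε.
For P: α = {E f}, β = {b c, E E, E b}. Rewrite as P → β P' and P' → α P' | ε.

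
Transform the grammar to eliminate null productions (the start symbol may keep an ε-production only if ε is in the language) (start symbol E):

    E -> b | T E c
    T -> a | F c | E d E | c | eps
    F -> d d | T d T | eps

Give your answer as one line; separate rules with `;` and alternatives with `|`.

The nullable symbols are {F, T}.
ε ∉ L(G), so no ε-production is kept.
Expand every rule over subsets of its nullable positions: E → T E c gives T E c | E c. T → F c gives F c | c. F → T d T gives T d T | T d | d T | d.

E -> b | T E c | E c; T -> a | F c | c | E d E; F -> d d | T d T | T d | d T | d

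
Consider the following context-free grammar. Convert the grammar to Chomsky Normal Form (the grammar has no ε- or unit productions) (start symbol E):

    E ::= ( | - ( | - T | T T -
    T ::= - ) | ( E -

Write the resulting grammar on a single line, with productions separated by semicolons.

E ::= ( | X1 X2 | X1 T | T Y1; T ::= X1 X3 | X2 Y2; X1 ::= -; X2 ::= (; X3 ::= ); Y1 ::= T X1; Y2 ::= E X1

Introduce a nonterminal for each terminal appearing in a rule of length ≥ 2: X1 → -, X2 → (, X3 → ).
Binarize each right-hand side of length ≥ 3 by chaining fresh nonterminals (Y1, Y2, …): affected rules were E → T T X1; T → X2 E X1.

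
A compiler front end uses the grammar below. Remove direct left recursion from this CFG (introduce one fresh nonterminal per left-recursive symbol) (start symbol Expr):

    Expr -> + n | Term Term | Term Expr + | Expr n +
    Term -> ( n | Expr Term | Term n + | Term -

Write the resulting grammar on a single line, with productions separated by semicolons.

Left recursion appears on Expr, Term.
For Expr: α = {n +}, β = {+ n, Term Term, Term Expr +}. Rewrite as Expr → β Expr1 and Expr1 → α Expr1 | ε.
For Term: α = {n +, -}, β = {( n, Expr Term}. Rewrite as Term → β Term1 and Term1 → α Term1 | ε.

Expr -> + n Expr1 | Term Term Expr1 | Term Expr + Expr1; Term -> ( n Term1 | Expr Term Term1; Expr1 -> n + Expr1 | eps; Term1 -> n + Term1 | - Term1 | eps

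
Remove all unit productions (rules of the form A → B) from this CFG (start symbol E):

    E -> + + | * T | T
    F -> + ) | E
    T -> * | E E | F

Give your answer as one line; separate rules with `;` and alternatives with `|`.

Unit pairs: E ⇒* {F, T}; F ⇒* {E, T}; T ⇒* {E, F}.
For each unit pair (A, B), copy every non-unit production of B to A, then drop all unit productions.

E -> + + | * T | + ) | * | E E; F -> + + | * T | + ) | * | E E; T -> + + | * T | + ) | * | E E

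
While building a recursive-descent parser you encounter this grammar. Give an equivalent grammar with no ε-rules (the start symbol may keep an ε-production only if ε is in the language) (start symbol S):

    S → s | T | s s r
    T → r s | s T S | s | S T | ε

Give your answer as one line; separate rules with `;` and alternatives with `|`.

Nullable set = {S, T}.
ε ∈ L(G) since S is nullable, so keep S → ε.
For each production, add variants omitting each subset of nullable occurrences: T → s T S gives s T S | s T | s S | s. T → S T gives S T | S.

S → s | T | s s r | ε; T → r s | s T S | s T | s S | s | S T | S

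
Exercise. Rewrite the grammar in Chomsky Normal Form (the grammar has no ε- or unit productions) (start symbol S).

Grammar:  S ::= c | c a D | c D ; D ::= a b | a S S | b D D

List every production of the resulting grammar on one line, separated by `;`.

S ::= c | X1 Y1 | X1 D; D ::= X2 X3 | X2 Y2 | X3 Y3; X1 ::= c; X2 ::= a; X3 ::= b; Y1 ::= X2 D; Y2 ::= S S; Y3 ::= D D

Introduce a nonterminal for each terminal appearing in a rule of length ≥ 2: X1 → c, X2 → a, X3 → b.
Binarize each right-hand side of length ≥ 3 by chaining fresh nonterminals (Y1, Y2, …): affected rules were S → X1 X2 D; D → X2 S S; D → X3 D D.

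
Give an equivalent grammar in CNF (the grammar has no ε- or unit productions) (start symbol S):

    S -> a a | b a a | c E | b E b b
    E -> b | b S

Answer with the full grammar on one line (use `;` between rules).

Introduce a nonterminal for each terminal appearing in a rule of length ≥ 2: X1 → a, X2 → b, X3 → c.
Binarize each right-hand side of length ≥ 3 by chaining fresh nonterminals (Y1, Y2, …): affected rules were S → X2 X1 X1; S → X2 E X2 X2.

S -> X1 X1 | X2 Y1 | X3 E | X2 Y2; E -> b | X2 S; X1 -> a; X2 -> b; X3 -> c; Y1 -> X1 X1; Y2 -> E Y3; Y3 -> X2 X2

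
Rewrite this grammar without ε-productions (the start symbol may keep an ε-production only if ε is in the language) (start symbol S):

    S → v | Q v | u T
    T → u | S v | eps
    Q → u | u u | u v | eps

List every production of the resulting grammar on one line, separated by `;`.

The nullable symbols are {Q, T}.
ε ∉ L(G), so no ε-production is kept.
Add the nullable-subset variants: S → u T gives u T | u.

S → v | Q v | u T | u; T → u | S v; Q → u | u u | u v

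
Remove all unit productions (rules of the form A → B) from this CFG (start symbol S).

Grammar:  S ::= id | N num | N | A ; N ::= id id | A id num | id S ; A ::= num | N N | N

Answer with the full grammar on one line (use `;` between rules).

Unit pairs: A ⇒* {N}; S ⇒* {A, N}.
Replace each nonterminal's rules with the union of the non-unit rules of every nonterminal it unit-derives.

S ::= id | N num | id id | A id num | id S | num | N N; N ::= id id | A id num | id S; A ::= id id | A id num | id S | num | N N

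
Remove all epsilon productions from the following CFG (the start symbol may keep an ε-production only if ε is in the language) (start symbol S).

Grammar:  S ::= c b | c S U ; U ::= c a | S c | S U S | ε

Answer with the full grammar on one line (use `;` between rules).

Nullable set = {U}.
ε ∉ L(G), so no ε-production is kept.
Expand every rule over subsets of its nullable positions: S → c S U gives c S U | c S. U → S U S gives S U S | S S.

S ::= c b | c S U | c S; U ::= c a | S c | S U S | S S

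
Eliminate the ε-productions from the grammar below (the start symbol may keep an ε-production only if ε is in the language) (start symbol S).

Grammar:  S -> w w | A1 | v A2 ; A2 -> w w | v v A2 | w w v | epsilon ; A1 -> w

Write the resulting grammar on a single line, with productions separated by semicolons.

Nullable nonterminals: {A2}.
ε ∉ L(G), so no ε-production is kept.
Expand every rule over subsets of its nullable positions: S → v A2 gives v A2 | v. A2 → v v A2 gives v v A2 | v v.

S -> w w | A1 | v A2 | v; A2 -> w w | v v A2 | v v | w w v; A1 -> w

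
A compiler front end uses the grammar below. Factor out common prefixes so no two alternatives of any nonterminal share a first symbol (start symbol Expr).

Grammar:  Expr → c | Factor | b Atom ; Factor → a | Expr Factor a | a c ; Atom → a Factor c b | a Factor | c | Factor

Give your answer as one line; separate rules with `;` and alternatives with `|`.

Factor has alternatives sharing prefix 'a': factor to Factor → a Factor1 with Factor1 → ε | c.
Atom has alternatives sharing prefix 'a Factor': factor to Atom → a Factor Atom1 with Atom1 → c b | ε.

Expr → c | Factor | b Atom; Factor → Expr Factor a | a Factor1; Atom → c | Factor | a Factor Atom1; Factor1 → ε | c; Atom1 → c b | ε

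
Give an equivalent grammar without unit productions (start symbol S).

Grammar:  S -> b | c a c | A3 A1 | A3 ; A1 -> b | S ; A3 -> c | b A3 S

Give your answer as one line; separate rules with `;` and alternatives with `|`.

Unit pairs: A1 ⇒* {A3, S}; S ⇒* {A3}.
For every A with A ⇒* B via unit rules, add B's non-unit alternatives to A; then delete every rule of the form X → Y.

S -> b | c a c | A3 A1 | c | b A3 S; A1 -> b | c a c | A3 A1 | c | b A3 S; A3 -> c | b A3 S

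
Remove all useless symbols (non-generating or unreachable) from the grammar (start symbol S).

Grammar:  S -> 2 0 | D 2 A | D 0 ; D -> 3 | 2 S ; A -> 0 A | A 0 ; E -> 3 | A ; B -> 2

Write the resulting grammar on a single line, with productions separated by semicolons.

Generating nonterminals: {B, D, E, S}.
Reachable from S after that: {D, S}.
Removed useless symbols: {A, B, E} and every production mentioning them.

S -> 2 0 | D 0; D -> 3 | 2 S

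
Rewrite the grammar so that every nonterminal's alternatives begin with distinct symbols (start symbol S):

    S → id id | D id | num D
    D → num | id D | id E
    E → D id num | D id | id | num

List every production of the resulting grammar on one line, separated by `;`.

D has alternatives sharing prefix 'id': factor to D → id D' with D' → D | E.
E has alternatives sharing prefix 'D id': factor to E → D id E' with E' → num | ε.

S → id id | D id | num D; D → num | id D'; E → id | num | D id E'; D' → D | E; E' → num | ε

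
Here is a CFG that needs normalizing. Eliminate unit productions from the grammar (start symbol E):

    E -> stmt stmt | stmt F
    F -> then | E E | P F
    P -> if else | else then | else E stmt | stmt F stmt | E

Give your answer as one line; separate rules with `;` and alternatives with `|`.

Unit pairs: P ⇒* {E}.
Replace each nonterminal's rules with the union of the non-unit rules of every nonterminal it unit-derives.

E -> stmt stmt | stmt F; F -> then | E E | P F; P -> stmt stmt | stmt F | if else | else then | else E stmt | stmt F stmt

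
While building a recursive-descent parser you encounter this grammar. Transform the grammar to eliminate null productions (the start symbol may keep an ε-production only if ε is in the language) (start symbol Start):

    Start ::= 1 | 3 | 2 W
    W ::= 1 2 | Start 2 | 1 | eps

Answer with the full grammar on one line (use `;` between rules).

Nullable set = {W}.
ε ∉ L(G), so no ε-production is kept.
Add the nullable-subset variants: Start → 2 W gives 2 W | 2.

Start ::= 1 | 3 | 2 W | 2; W ::= 1 2 | Start 2 | 1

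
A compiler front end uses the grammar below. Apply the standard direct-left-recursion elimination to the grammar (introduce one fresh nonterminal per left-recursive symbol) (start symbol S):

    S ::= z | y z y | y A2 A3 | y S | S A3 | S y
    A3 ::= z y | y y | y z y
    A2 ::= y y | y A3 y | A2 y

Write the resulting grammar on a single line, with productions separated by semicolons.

S ::= z S' | y z y S' | y A2 A3 S' | y S S'; A3 ::= z y | y y | y z y; A2 ::= y y A2' | y A3 y A2'; S' ::= A3 S' | y S' | ε; A2' ::= y A2' | ε

S, A2 are directly left-recursive.
For S: α = {A3, y}, β = {z, y z y, y A2 A3, y S}. Rewrite as S → β S' and S' → α S' | ε.
For A2: α = {y}, β = {y y, y A3 y}. Rewrite as A2 → β A2' and A2' → α A2' | ε.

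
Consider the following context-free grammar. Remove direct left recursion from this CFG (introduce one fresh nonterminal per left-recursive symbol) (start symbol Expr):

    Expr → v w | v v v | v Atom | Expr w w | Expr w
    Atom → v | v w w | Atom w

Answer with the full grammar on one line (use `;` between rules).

Expr → v w Expr1 | v v v Expr1 | v Atom Expr1; Atom → v Atom1 | v w w Atom1; Expr1 → w w Expr1 | w Expr1 | ε; Atom1 → w Atom1 | ε

Expr, Atom are directly left-recursive.
For Expr: α = {w w, w}, β = {v w, v v v, v Atom}. Rewrite as Expr → β Expr1 and Expr1 → α Expr1 | ε.
For Atom: α = {w}, β = {v, v w w}. Rewrite as Atom → β Atom1 and Atom1 → α Atom1 | ε.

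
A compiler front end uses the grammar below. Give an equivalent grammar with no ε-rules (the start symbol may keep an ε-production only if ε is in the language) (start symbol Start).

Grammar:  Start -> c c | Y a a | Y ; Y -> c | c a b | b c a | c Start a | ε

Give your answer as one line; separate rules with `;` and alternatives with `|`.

Start -> c c | Y a a | a a | Y | ε; Y -> c | c a b | b c a | c Start a | c a

The nullable symbols are {Start, Y}.
ε ∈ L(G) since Start is nullable, so keep Start → ε.
Expand every rule over subsets of its nullable positions: Start → Y a a gives Y a a | a a. Y → c Start a gives c Start a | c a.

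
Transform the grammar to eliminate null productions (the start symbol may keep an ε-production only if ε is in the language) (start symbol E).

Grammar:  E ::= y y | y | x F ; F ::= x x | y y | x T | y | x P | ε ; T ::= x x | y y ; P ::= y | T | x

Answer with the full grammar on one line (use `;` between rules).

Nullable set = {F}.
ε ∉ L(G), so no ε-production is kept.
Add the nullable-subset variants: E → x F gives x F | x.

E ::= y y | y | x F | x; F ::= x x | y y | x T | y | x P; T ::= x x | y y; P ::= y | T | x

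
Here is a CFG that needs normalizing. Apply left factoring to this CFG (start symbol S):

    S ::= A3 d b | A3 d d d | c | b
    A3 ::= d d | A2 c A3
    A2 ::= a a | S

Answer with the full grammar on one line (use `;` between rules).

S ::= c | b | A3 d S'; A3 ::= d d | A2 c A3; A2 ::= a a | S; S' ::= b | d d

S has alternatives sharing prefix 'A3 d': factor to S → A3 d S' with S' → b | d d.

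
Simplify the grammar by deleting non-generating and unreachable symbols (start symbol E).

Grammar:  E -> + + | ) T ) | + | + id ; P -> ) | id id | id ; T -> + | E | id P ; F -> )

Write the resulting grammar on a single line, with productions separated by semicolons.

E -> + + | ) T ) | + | + id; P -> ) | id id | id; T -> + | E | id P

Generating nonterminals: {E, F, P, T}.
Reachable from E after that: {E, P, T}.
Removed useless symbols: {F} and every production mentioning them.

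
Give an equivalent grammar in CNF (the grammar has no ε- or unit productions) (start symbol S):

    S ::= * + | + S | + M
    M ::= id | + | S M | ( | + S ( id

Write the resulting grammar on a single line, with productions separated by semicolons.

Introduce a nonterminal for each terminal appearing in a rule of length ≥ 2: X1 → *, X2 → +, X3 → (, X4 → id.
Binarize each right-hand side of length ≥ 3 by chaining fresh nonterminals (Y1, Y2, …): affected rules were M → X2 S X3 X4.

S ::= X1 X2 | X2 S | X2 M; M ::= id | + | S M | ( | X2 Y1; X1 ::= *; X2 ::= +; X3 ::= (; X4 ::= id; Y1 ::= S Y2; Y2 ::= X3 X4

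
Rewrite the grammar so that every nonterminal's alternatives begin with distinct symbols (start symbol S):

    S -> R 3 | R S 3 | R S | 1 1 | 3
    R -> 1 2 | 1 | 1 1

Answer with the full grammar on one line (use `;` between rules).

S -> 1 1 | 3 | R S'; R -> 1 R'; S' -> 3 | S S''; R' -> 2 | ε | 1; S'' -> 3 | ε

S has alternatives sharing prefix 'R': factor to S → R S' with S' → 3 | S 3 | S.
R has alternatives sharing prefix '1': factor to R → 1 R' with R' → 2 | ε | 1.
S' has alternatives sharing prefix 'S': factor to S' → S S'' with S'' → 3 | ε.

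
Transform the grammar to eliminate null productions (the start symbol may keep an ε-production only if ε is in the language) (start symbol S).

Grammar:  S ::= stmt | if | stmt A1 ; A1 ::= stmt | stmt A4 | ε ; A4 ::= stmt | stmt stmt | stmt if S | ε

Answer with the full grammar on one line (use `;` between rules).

S ::= stmt | if | stmt A1; A1 ::= stmt | stmt A4; A4 ::= stmt | stmt stmt | stmt if S

Nullable nonterminals: {A1, A4}.
ε ∉ L(G), so no ε-production is kept.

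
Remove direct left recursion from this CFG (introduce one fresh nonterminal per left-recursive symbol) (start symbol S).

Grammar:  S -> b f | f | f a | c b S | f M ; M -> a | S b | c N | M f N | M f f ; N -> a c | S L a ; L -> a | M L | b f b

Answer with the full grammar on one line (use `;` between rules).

S -> b f | f | f a | c b S | f M; M -> a M' | S b M' | c N M'; N -> a c | S L a; L -> a | M L | b f b; M' -> f N M' | f f M' | epsilon

Directly left-recursive nonterminal: M.
For M: α = {f N, f f}, β = {a, S b, c N}. Rewrite as M → β M' and M' → α M' | ε.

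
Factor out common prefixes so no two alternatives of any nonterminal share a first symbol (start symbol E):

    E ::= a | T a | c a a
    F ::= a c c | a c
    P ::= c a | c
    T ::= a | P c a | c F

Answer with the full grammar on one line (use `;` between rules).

F has alternatives sharing prefix 'a c': factor to F → a c F' with F' → c | ε.
P has alternatives sharing prefix 'c': factor to P → c P' with P' → a | ε.

E ::= a | T a | c a a; F ::= a c F'; P ::= c P'; T ::= a | P c a | c F; F' ::= c | ε; P' ::= a | ε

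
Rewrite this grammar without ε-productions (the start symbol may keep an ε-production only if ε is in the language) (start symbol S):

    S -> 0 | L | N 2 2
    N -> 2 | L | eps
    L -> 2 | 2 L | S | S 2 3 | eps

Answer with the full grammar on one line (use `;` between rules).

S -> 0 | L | N 2 2 | 2 2 | eps; N -> 2 | L; L -> 2 | 2 L | S | S 2 3 | 2 3

Nullable set = {L, N, S}.
ε ∈ L(G) since S is nullable, so keep S → ε.
For each production, add variants omitting each subset of nullable occurrences: S → N 2 2 gives N 2 2 | 2 2. L → S 2 3 gives S 2 3 | 2 3.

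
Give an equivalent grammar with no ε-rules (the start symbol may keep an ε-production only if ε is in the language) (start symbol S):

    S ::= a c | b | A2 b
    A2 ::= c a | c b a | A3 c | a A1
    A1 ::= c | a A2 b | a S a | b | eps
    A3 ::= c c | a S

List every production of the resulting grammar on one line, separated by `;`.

S ::= a c | b | A2 b; A2 ::= c a | c b a | A3 c | a A1 | a; A1 ::= c | a A2 b | a S a | b; A3 ::= c c | a S

The nullable symbols are {A1}.
ε ∉ L(G), so no ε-production is kept.
Expand every rule over subsets of its nullable positions: A2 → a A1 gives a A1 | a.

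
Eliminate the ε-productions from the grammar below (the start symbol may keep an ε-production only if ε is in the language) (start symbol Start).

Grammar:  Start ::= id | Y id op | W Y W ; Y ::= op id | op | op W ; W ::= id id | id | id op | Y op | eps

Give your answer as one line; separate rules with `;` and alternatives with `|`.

Start ::= id | Y id op | W Y W | W Y | Y W | Y; Y ::= op id | op | op W; W ::= id id | id | id op | Y op

Nullable nonterminals: {W}.
ε ∉ L(G), so no ε-production is kept.
For each production, add variants omitting each subset of nullable occurrences: Start → W Y W gives W Y W | W Y | Y W | Y.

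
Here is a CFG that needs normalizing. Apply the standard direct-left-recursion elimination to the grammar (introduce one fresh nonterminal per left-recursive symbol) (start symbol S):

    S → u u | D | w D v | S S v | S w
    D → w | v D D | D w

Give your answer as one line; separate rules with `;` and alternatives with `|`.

Directly left-recursive nonterminals: S, D.
For S: α = {S v, w}, β = {u u, D, w D v}. Rewrite as S → β S' and S' → α S' | ε.
For D: α = {w}, β = {w, v D D}. Rewrite as D → β D' and D' → α D' | ε.

S → u u S' | D S' | w D v S'; D → w D' | v D D D'; S' → S v S' | w S' | ε; D' → w D' | ε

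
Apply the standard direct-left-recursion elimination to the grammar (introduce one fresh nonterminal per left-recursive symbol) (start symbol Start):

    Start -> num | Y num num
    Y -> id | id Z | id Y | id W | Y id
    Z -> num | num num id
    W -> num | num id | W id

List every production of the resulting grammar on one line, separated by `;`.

Y, W are directly left-recursive.
For Y: α = {id}, β = {id, id Z, id Y, id W}. Rewrite as Y → β Y1 and Y1 → α Y1 | ε.
For W: α = {id}, β = {num, num id}. Rewrite as W → β W1 and W1 → α W1 | ε.

Start -> num | Y num num; Y -> id Y1 | id Z Y1 | id Y Y1 | id W Y1; Z -> num | num num id; W -> num W1 | num id W1; Y1 -> id Y1 | ε; W1 -> id W1 | ε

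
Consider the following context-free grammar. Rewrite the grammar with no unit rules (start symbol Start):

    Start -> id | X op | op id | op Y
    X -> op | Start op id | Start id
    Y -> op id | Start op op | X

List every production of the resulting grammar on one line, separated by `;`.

Start -> id | X op | op id | op Y; X -> op | Start op id | Start id; Y -> op | Start op id | Start id | op id | Start op op

Unit pairs: Y ⇒* {X}.
For each unit pair (A, B), copy every non-unit production of B to A, then drop all unit productions.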